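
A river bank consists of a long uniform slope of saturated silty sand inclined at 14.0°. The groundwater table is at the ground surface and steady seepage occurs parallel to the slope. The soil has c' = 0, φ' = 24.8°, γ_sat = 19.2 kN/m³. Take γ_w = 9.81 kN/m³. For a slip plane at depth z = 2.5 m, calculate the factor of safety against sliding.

With seepage parallel to the slope and the water table at the surface, the effective normal stress on the slip plane uses the buoyant unit weight γ' = γ_sat − γ_w while the driving shear stress uses γ_sat:
FS = [c' + γ' z cos²β tanφ'] / [γ_sat z sinβ cosβ]
(For c' = 0 this reduces to FS = (γ'/γ_sat)·tanφ'/tanβ.)
γ' = 19.2 − 9.81 = 9.39 kN/m³
Numerator = 0.0 + 9.39·2.5·cos²14.0°·tan24.8° = 0.0 + 9.39·2.5·0.9415·0.4621 = 10.212 kPa
Denominator = 19.2·2.5·sin14.0°·cos14.0° = 19.2·2.5·0.2419·0.9703 = 11.267 kPa
FS = 10.212 / 11.267 = 0.906

FS = 0.91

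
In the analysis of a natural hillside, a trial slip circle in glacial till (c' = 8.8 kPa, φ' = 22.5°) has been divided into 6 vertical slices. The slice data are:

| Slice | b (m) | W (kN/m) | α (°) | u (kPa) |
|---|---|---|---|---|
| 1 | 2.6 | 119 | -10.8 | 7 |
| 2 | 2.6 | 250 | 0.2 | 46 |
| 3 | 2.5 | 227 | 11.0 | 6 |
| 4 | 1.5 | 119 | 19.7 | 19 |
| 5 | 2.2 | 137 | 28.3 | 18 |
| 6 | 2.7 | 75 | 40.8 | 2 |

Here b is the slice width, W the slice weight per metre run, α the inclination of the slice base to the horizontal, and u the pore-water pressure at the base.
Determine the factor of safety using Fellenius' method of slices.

FS = 2.29

Ordinary method of slices: FS = Σ[c'·Δl_i + (W_i cosα_i − u_i·Δl_i)·tanφ'] / Σ W_i sinα_i, with Δl_i = b_i / cosα_i.
Slice 1: Δl = 2.6/cos(-10.8°) = 2.647 m; N'_1 = 119·cos(-10.8°) − 7·2.647 = 98.4; c'Δl = 23.29; W sinα = -22.3
Slice 2: Δl = 2.6/cos0.2° = 2.600 m; N'_2 = 250·cos0.2° − 46·2.600 = 130.4; c'Δl = 22.88; W sinα = 0.9
Slice 3: Δl = 2.5/cos11.0° = 2.547 m; N'_3 = 227·cos11.0° − 6·2.547 = 207.5; c'Δl = 22.41; W sinα = 43.3
Slice 4: Δl = 1.5/cos19.7° = 1.593 m; N'_4 = 119·cos19.7° − 19·1.593 = 81.8; c'Δl = 14.02; W sinα = 40.1
Slice 5: Δl = 2.2/cos28.3° = 2.499 m; N'_5 = 137·cos28.3° − 18·2.499 = 75.6; c'Δl = 21.99; W sinα = 65.0
Slice 6: Δl = 2.7/cos40.8° = 3.567 m; N'_6 = 75·cos40.8° − 2·3.567 = 49.6; c'Δl = 31.39; W sinα = 49.0
Σc'Δl = 136.0 kN/m; ΣN' = 643.4 kN/m; ΣW sinα = 176.0 kN/m
Resisting = 136.0 + 643.4·tan22.5° = 136.0 + 266.5 = 402.5 kN/m
FS = 402.5 / 176.0 = 2.287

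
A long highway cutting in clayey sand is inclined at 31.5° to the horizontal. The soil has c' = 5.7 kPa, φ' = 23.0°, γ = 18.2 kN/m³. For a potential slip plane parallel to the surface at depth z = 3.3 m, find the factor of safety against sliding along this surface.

For an infinite slope with a slip plane parallel to the surface (no pore pressure): FS = [c' + γz cos²β tanφ'] / [γz sinβ cosβ].
γz = 18.2·3.3 = 60.06 kN/m²
Numerator = 5.7 + 60.06·cos²31.5°·tan23.0° = 5.7 + 60.06·0.7270·0.4245 = 24.234 kPa
Denominator = 60.06·sin31.5°·cos31.5° = 60.06·0.5225·0.8526 = 26.757 kPa
FS = 24.234 / 26.757 = 0.906

FS = 0.91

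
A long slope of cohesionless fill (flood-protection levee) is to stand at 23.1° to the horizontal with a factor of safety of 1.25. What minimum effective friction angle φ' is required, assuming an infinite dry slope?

φ' = 28.1°

FS = tanφ'/tanβ ⇒ tanφ' = FS · tanβ = 1.25 · tan23.1° = 0.5332
φ' = arctan(0.5332) = 28.07°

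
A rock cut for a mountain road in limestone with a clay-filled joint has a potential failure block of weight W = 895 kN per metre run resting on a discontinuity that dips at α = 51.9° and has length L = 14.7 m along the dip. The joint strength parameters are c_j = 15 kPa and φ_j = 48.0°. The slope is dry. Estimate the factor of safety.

Resolving the block weight along and normal to the plane and applying the Mohr–Coulomb strength on the joint:
N' = W cosα = 895·cos51.9° = 552.2 kN/m
Driving force T = W sinα = 895·sin51.9° = 704.3 kN/m
Resisting force R = c_j·L + N'·tanφ_j = 15·14.7 + 552.2·tan48.0° = 220.5 + 613.3 = 833.8 kN/m
FS = R / T = 833.8 / 704.3 = 1.184

FS = 1.18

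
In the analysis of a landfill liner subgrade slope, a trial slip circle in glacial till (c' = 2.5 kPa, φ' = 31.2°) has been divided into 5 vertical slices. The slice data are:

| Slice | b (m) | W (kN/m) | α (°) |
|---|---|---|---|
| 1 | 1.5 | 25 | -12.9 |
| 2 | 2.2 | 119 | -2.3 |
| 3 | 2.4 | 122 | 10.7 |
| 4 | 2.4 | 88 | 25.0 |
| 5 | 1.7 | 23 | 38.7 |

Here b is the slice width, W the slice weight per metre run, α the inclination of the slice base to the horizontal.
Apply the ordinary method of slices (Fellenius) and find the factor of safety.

FS = 3.85

Ordinary method of slices: FS = Σ[c'·Δl_i + (W_i cosα_i)·tanφ'] / Σ W_i sinα_i, with Δl_i = b_i / cosα_i.
Slice 1: Δl = 1.5/cos(-12.9°) = 1.539 m; N'_1 = 25·cos(-12.9°) = 24.4; c'Δl = 3.85; W sinα = -5.6
Slice 2: Δl = 2.2/cos(-2.3°) = 2.202 m; N'_2 = 119·cos(-2.3°) = 118.9; c'Δl = 5.50; W sinα = -4.8
Slice 3: Δl = 2.4/cos10.7° = 2.442 m; N'_3 = 122·cos10.7° = 119.9; c'Δl = 6.11; W sinα = 22.7
Slice 4: Δl = 2.4/cos25.0° = 2.648 m; N'_4 = 88·cos25.0° = 79.8; c'Δl = 6.62; W sinα = 37.2
Slice 5: Δl = 1.7/cos38.7° = 2.178 m; N'_5 = 23·cos38.7° = 17.9; c'Δl = 5.45; W sinα = 14.4
Σc'Δl = 27.5 kN/m; ΣN' = 360.9 kN/m; ΣW sinα = 63.9 kN/m
Resisting = 27.5 + 360.9·tan31.2° = 27.5 + 218.5 = 246.1 kN/m
FS = 246.1 / 63.9 = 3.853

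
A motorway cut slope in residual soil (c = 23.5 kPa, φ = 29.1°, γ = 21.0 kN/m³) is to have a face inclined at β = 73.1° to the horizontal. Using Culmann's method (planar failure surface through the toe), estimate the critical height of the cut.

Culmann's analysis gives the critical failure plane at α_cr = (β + φ)/2 = (73.1 + 29.1)/2 = 51.1°, and the critical height
H_c = (4c/γ) · sinβ cosφ / [1 − cos(β − φ)]
    = (4·23.5/21.0) · sin73.1°·cos29.1° / [1 − cos(44.0°)]
    = 4.476 · 0.9568·0.8738 / [1 − 0.7193]
    = 4.476 · 0.8360 / 0.2807
    = 13.33 m

H_c = 13.33 m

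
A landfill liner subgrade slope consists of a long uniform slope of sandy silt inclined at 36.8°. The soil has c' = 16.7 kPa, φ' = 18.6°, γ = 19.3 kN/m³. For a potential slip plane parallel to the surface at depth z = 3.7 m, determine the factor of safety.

For an infinite slope with a slip plane parallel to the surface (no pore pressure): FS = [c' + γz cos²β tanφ'] / [γz sinβ cosβ].
γz = 19.3·3.7 = 71.41 kN/m²
Numerator = 16.7 + 71.41·cos²36.8°·tan18.6° = 16.7 + 71.41·0.6412·0.3365 = 32.109 kPa
Denominator = 71.41·sin36.8°·cos36.8° = 71.41·0.5990·0.8007 = 34.252 kPa
FS = 32.109 / 34.252 = 0.937

FS = 0.94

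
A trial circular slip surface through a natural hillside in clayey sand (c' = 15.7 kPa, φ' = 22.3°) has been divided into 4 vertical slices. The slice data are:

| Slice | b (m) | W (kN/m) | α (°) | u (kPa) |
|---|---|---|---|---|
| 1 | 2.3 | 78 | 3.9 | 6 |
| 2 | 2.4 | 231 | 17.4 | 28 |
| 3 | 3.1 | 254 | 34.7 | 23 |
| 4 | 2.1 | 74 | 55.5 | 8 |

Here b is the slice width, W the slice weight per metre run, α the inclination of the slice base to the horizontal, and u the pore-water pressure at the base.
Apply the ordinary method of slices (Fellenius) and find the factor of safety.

FS = 1.20

Ordinary method of slices: FS = Σ[c'·Δl_i + (W_i cosα_i − u_i·Δl_i)·tanφ'] / Σ W_i sinα_i, with Δl_i = b_i / cosα_i.
Slice 1: Δl = 2.3/cos3.9° = 2.305 m; N'_1 = 78·cos3.9° − 6·2.305 = 64.0; c'Δl = 36.19; W sinα = 5.3
Slice 2: Δl = 2.4/cos17.4° = 2.515 m; N'_2 = 231·cos17.4° − 28·2.515 = 150.0; c'Δl = 39.49; W sinα = 69.1
Slice 3: Δl = 3.1/cos34.7° = 3.771 m; N'_3 = 254·cos34.7° − 23·3.771 = 122.1; c'Δl = 59.20; W sinα = 144.6
Slice 4: Δl = 2.1/cos55.5° = 3.708 m; N'_4 = 74·cos55.5° − 8·3.708 = 12.3; c'Δl = 58.21; W sinα = 61.0
Σc'Δl = 193.1 kN/m; ΣN' = 348.3 kN/m; ΣW sinα = 280.0 kN/m
Resisting = 193.1 + 348.3·tan22.3° = 193.1 + 142.9 = 336.0 kN/m
FS = 336.0 / 280.0 = 1.200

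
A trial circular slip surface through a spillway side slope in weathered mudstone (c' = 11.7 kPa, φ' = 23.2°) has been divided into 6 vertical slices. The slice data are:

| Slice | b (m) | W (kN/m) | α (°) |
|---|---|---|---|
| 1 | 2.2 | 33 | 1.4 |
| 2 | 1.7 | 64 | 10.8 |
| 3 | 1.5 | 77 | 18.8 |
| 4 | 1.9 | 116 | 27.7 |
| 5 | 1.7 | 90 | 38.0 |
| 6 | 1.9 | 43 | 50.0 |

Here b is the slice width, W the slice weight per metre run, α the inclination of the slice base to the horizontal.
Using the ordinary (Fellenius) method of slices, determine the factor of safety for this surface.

FS = 1.71

Ordinary method of slices: FS = Σ[c'·Δl_i + (W_i cosα_i)·tanφ'] / Σ W_i sinα_i, with Δl_i = b_i / cosα_i.
Slice 1: Δl = 2.2/cos1.4° = 2.201 m; N'_1 = 33·cos1.4° = 33.0; c'Δl = 25.75; W sinα = 0.8
Slice 2: Δl = 1.7/cos10.8° = 1.731 m; N'_2 = 64·cos10.8° = 62.9; c'Δl = 20.25; W sinα = 12.0
Slice 3: Δl = 1.5/cos18.8° = 1.585 m; N'_3 = 77·cos18.8° = 72.9; c'Δl = 18.54; W sinα = 24.8
Slice 4: Δl = 1.9/cos27.7° = 2.146 m; N'_4 = 116·cos27.7° = 102.7; c'Δl = 25.11; W sinα = 53.9
Slice 5: Δl = 1.7/cos38.0° = 2.157 m; N'_5 = 90·cos38.0° = 70.9; c'Δl = 25.24; W sinα = 55.4
Slice 6: Δl = 1.9/cos50.0° = 2.956 m; N'_6 = 43·cos50.0° = 27.6; c'Δl = 34.58; W sinα = 32.9
Σc'Δl = 149.5 kN/m; ΣN' = 370.0 kN/m; ΣW sinα = 179.9 kN/m
Resisting = 149.5 + 370.0·tan23.2° = 149.5 + 158.6 = 308.1 kN/m
FS = 308.1 / 179.9 = 1.713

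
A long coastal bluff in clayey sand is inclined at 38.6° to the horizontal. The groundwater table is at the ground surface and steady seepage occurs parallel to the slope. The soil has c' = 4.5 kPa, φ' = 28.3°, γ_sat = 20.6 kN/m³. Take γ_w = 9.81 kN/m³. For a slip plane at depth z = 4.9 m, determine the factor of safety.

With seepage parallel to the slope and the water table at the surface, the effective normal stress on the slip plane uses the buoyant unit weight γ' = γ_sat − γ_w while the driving shear stress uses γ_sat:
FS = [c' + γ' z cos²β tanφ'] / [γ_sat z sinβ cosβ]
γ' = 20.6 − 9.81 = 10.79 kN/m³
Numerator = 4.5 + 10.79·4.9·cos²38.6°·tan28.3° = 4.5 + 10.79·4.9·0.6108·0.5384 = 21.888 kPa
Denominator = 20.6·4.9·sin38.6°·cos38.6° = 20.6·4.9·0.6239·0.7815 = 49.216 kPa
FS = 21.888 / 49.216 = 0.445

FS = 0.44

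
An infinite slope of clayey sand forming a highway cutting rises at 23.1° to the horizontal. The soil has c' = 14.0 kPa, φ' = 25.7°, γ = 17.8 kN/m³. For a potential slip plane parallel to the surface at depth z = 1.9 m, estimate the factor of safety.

For an infinite slope with a slip plane parallel to the surface (no pore pressure): FS = [c' + γz cos²β tanφ'] / [γz sinβ cosβ].
γz = 17.8·1.9 = 33.82 kN/m²
Numerator = 14.0 + 33.82·cos²23.1°·tan25.7° = 14.0 + 33.82·0.8461·0.4813 = 27.771 kPa
Denominator = 33.82·sin23.1°·cos23.1° = 33.82·0.3923·0.9198 = 12.205 kPa
FS = 27.771 / 12.205 = 2.275

FS = 2.28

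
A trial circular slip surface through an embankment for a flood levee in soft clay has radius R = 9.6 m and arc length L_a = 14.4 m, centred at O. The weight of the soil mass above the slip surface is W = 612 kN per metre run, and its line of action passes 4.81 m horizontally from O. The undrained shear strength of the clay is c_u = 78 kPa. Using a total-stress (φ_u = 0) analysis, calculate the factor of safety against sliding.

Taking moments about the centre O, the resisting moment is provided by the undrained shear strength acting along the arc:
M_R = c_u·L_a·R = 78·14.40·9.6 = 10782.7 kN·m/m
M_D = W·d = 612·4.81 = 2943.7 kN·m/m
FS = M_R / M_D = 10782.7 / 2943.7 = 3.663

FS = 3.66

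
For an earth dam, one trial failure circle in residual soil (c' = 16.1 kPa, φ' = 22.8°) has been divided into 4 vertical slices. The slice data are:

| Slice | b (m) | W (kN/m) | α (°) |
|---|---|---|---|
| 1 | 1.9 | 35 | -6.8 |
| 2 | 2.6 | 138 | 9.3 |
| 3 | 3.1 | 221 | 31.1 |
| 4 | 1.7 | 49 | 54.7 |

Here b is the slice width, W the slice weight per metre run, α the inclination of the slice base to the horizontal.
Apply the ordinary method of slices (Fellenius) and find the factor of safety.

FS = 1.99

Ordinary method of slices: FS = Σ[c'·Δl_i + (W_i cosα_i)·tanφ'] / Σ W_i sinα_i, with Δl_i = b_i / cosα_i.
Slice 1: Δl = 1.9/cos(-6.8°) = 1.913 m; N'_1 = 35·cos(-6.8°) = 34.8; c'Δl = 30.81; W sinα = -4.1
Slice 2: Δl = 2.6/cos9.3° = 2.635 m; N'_2 = 138·cos9.3° = 136.2; c'Δl = 42.42; W sinα = 22.3
Slice 3: Δl = 3.1/cos31.1° = 3.620 m; N'_3 = 221·cos31.1° = 189.2; c'Δl = 58.29; W sinα = 114.2
Slice 4: Δl = 1.7/cos54.7° = 2.942 m; N'_4 = 49·cos54.7° = 28.3; c'Δl = 47.36; W sinα = 40.0
Σc'Δl = 178.9 kN/m; ΣN' = 388.5 kN/m; ΣW sinα = 172.3 kN/m
Resisting = 178.9 + 388.5·tan22.8° = 178.9 + 163.3 = 342.2 kN/m
FS = 342.2 / 172.3 = 1.986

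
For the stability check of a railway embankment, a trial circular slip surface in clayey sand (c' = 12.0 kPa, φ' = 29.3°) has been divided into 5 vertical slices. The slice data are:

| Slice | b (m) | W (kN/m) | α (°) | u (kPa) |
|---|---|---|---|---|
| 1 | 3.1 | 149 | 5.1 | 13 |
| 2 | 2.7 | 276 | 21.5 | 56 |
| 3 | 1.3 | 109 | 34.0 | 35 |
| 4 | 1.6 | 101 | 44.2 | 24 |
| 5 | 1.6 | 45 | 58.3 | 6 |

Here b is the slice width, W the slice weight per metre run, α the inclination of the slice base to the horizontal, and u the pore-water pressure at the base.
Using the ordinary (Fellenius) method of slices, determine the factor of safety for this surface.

FS = 1.06

Ordinary method of slices: FS = Σ[c'·Δl_i + (W_i cosα_i − u_i·Δl_i)·tanφ'] / Σ W_i sinα_i, with Δl_i = b_i / cosα_i.
Slice 1: Δl = 3.1/cos5.1° = 3.112 m; N'_1 = 149·cos5.1° − 13·3.112 = 107.9; c'Δl = 37.35; W sinα = 13.2
Slice 2: Δl = 2.7/cos21.5° = 2.902 m; N'_2 = 276·cos21.5° − 56·2.902 = 94.3; c'Δl = 34.82; W sinα = 101.2
Slice 3: Δl = 1.3/cos34.0° = 1.568 m; N'_3 = 109·cos34.0° − 35·1.568 = 35.5; c'Δl = 18.82; W sinα = 61.0
Slice 4: Δl = 1.6/cos44.2° = 2.232 m; N'_4 = 101·cos44.2° − 24·2.232 = 18.8; c'Δl = 26.78; W sinα = 70.4
Slice 5: Δl = 1.6/cos58.3° = 3.045 m; N'_5 = 45·cos58.3° − 6·3.045 = 5.4; c'Δl = 36.54; W sinα = 38.3
Σc'Δl = 154.3 kN/m; ΣN' = 261.9 kN/m; ΣW sinα = 284.1 kN/m
Resisting = 154.3 + 261.9·tan29.3° = 154.3 + 147.0 = 301.3 kN/m
FS = 301.3 / 284.1 = 1.061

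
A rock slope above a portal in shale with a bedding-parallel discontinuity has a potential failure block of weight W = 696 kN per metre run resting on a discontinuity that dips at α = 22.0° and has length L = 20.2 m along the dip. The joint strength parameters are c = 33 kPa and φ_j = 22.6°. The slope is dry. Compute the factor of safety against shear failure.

FS = 3.59

Resolving the block weight along and normal to the plane and applying the Mohr–Coulomb strength on the joint:
N' = W cosα = 696·cos22.0° = 645.3 kN/m
Driving force T = W sinα = 696·sin22.0° = 260.7 kN/m
Resisting force R = c·L + N'·tanφ_j = 33·20.2 + 645.3·tan22.6° = 666.6 + 268.6 = 935.2 kN/m
FS = R / T = 935.2 / 260.7 = 3.587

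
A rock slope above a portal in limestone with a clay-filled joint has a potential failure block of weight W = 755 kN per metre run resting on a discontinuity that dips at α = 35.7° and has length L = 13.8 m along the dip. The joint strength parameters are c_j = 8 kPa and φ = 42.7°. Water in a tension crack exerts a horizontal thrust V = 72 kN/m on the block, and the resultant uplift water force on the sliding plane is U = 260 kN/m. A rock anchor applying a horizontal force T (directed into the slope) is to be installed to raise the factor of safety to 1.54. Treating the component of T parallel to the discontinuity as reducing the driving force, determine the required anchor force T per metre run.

Resolving forces along and normal to the sliding plane, with the horizontal anchor force T adding T·sinα to the effective normal force and T·cosα acting up the plane against the driving force:
FS = [c_jL + (W cosα − U − V sinα + T sinα) tanφ] / [W sinα + V cosα − T cosα]
Without the anchor: N' = 311.1 kN/m, driving T_d = 499.0 kN/m, resisting R = 8·13.8 + 311.1·tan42.7° = 397.5 kN/m, FS = 0.80.
Setting FS = 1.54 and solving for T:
1.54·(499.0 − T cos35.7°) = 397.5 + T sin35.7°·tan42.7°
T·(sin35.7°·tan42.7° + 1.54·cos35.7°) = 1.54·499.0 − 397.5
T·(0.5835·0.9228 + 1.54·0.8121) = 768.5 − 397.5 = 371.0
T·1.7891 = 371.0
T = 207.4 kN/m

T = 207 kN/m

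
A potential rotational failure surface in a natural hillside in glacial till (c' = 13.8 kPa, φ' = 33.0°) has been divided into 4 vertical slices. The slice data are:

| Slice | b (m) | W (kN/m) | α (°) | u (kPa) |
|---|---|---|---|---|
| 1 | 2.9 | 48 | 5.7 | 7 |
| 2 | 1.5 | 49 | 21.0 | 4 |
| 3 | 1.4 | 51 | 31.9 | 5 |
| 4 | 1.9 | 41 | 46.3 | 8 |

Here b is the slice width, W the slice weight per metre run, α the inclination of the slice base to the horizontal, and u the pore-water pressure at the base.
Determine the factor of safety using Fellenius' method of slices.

FS = 2.45

Ordinary method of slices: FS = Σ[c'·Δl_i + (W_i cosα_i − u_i·Δl_i)·tanφ'] / Σ W_i sinα_i, with Δl_i = b_i / cosα_i.
Slice 1: Δl = 2.9/cos5.7° = 2.914 m; N'_1 = 48·cos5.7° − 7·2.914 = 27.4; c'Δl = 40.22; W sinα = 4.8
Slice 2: Δl = 1.5/cos21.0° = 1.607 m; N'_2 = 49·cos21.0° − 4·1.607 = 39.3; c'Δl = 22.17; W sinα = 17.6
Slice 3: Δl = 1.4/cos31.9° = 1.649 m; N'_3 = 51·cos31.9° − 5·1.649 = 35.1; c'Δl = 22.76; W sinα = 27.0
Slice 4: Δl = 1.9/cos46.3° = 2.750 m; N'_4 = 41·cos46.3° − 8·2.750 = 6.3; c'Δl = 37.95; W sinα = 29.6
Σc'Δl = 123.1 kN/m; ΣN' = 108.1 kN/m; ΣW sinα = 78.9 kN/m
Resisting = 123.1 + 108.1·tan33.0° = 123.1 + 70.2 = 193.3 kN/m
FS = 193.3 / 78.9 = 2.449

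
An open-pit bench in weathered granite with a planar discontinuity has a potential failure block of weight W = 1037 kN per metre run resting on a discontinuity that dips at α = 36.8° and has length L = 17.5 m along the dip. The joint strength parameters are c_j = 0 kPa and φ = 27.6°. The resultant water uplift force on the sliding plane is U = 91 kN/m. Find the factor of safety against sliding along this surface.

Resolving the block weight along and normal to the plane and applying the Mohr–Coulomb strength on the joint:
N' = W cosα − U = 1037·cos36.8° − 91 = 739.4 kN/m
Driving force T = W sinα = 1037·sin36.8° = 621.2 kN/m
Resisting force R = c_j·L + N'·tanφ = 0·17.5 + 739.4·tan27.6° = 0.0 + 386.5 = 386.5 kN/m
FS = R / T = 386.5 / 621.2 = 0.622

FS = 0.62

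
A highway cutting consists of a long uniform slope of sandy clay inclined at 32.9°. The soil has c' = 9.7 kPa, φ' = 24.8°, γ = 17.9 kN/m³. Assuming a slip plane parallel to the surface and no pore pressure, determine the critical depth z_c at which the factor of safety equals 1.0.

Setting FS = 1.00 in FS = [c' + γz cos²β tanφ'] / [γz sinβ cosβ] and solving for z:
z = c' / [γ cosβ (FS·sinβ − cosβ·tanφ')]
  = 9.7 / [17.9·cos32.9°·(1.00·sin32.9° − cos32.9°·tan24.8°)]
  = 9.7 / [17.9·0.8396·(1.00·0.5432 − 0.8396·0.4621)]
  = 9.7 / 2.3328 = 4.158 m

z_c = 4.16 m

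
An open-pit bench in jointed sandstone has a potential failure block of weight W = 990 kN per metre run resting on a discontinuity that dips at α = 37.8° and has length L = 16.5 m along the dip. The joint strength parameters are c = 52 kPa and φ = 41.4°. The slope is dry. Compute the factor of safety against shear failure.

Resolving the block weight along and normal to the plane and applying the Mohr–Coulomb strength on the joint:
N' = W cosα = 990·cos37.8° = 782.3 kN/m
Driving force T = W sinα = 990·sin37.8° = 606.8 kN/m
Resisting force R = c·L + N'·tanφ = 52·16.5 + 782.3·tan41.4° = 858.0 + 689.6 = 1547.6 kN/m
FS = R / T = 1547.6 / 606.8 = 2.551

FS = 2.55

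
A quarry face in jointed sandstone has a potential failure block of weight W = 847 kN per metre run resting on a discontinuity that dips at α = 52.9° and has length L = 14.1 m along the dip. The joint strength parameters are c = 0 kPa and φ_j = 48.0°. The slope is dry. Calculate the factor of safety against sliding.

Resolving the block weight along and normal to the plane and applying the Mohr–Coulomb strength on the joint:
N' = W cosα = 847·cos52.9° = 510.9 kN/m
Driving force T = W sinα = 847·sin52.9° = 675.6 kN/m
Resisting force R = c·L + N'·tanφ_j = 0·14.1 + 510.9·tan48.0° = 0.0 + 567.4 = 567.4 kN/m
FS = R / T = 567.4 / 675.6 = 0.840

FS = 0.84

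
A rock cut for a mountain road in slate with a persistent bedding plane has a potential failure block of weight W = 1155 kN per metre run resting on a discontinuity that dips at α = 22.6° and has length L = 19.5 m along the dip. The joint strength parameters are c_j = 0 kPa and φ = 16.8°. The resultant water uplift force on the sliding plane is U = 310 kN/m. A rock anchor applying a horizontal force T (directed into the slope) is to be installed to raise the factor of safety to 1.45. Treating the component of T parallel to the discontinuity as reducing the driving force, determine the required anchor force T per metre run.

T = 285 kN/m

Resolving forces along and normal to the sliding plane, with the horizontal anchor force T adding T·sinα to the effective normal force and T·cosα acting up the plane against the driving force:
FS = [c_jL + (W cosα − U + T sinα) tanφ] / [W sinα − T cosα]
Without the anchor: N' = 756.3 kN/m, driving T_d = 443.9 kN/m, resisting R = 0·19.5 + 756.3·tan16.8° = 228.3 kN/m, FS = 0.51.
Setting FS = 1.45 and solving for T:
1.45·(443.9 − T cos22.6°) = 228.3 + T sin22.6°·tan16.8°
T·(sin22.6°·tan16.8° + 1.45·cos22.6°) = 1.45·443.9 − 228.3
T·(0.3843·0.3019 + 1.45·0.9232) = 643.6 − 228.3 = 415.3
T·1.4547 = 415.3
T = 285.5 kN/m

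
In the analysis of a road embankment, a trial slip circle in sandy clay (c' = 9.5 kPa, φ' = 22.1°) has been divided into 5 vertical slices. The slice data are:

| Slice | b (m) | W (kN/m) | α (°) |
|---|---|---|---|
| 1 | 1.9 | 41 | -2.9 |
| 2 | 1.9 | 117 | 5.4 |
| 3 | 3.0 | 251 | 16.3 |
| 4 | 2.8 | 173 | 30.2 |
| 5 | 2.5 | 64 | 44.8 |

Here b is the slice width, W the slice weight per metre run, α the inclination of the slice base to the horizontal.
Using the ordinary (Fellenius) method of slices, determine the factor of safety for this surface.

FS = 1.75

Ordinary method of slices: FS = Σ[c'·Δl_i + (W_i cosα_i)·tanφ'] / Σ W_i sinα_i, with Δl_i = b_i / cosα_i.
Slice 1: Δl = 1.9/cos(-2.9°) = 1.902 m; N'_1 = 41·cos(-2.9°) = 40.9; c'Δl = 18.07; W sinα = -2.1
Slice 2: Δl = 1.9/cos5.4° = 1.908 m; N'_2 = 117·cos5.4° = 116.5; c'Δl = 18.13; W sinα = 11.0
Slice 3: Δl = 3.0/cos16.3° = 3.126 m; N'_3 = 251·cos16.3° = 240.9; c'Δl = 29.69; W sinα = 70.4
Slice 4: Δl = 2.8/cos30.2° = 3.240 m; N'_4 = 173·cos30.2° = 149.5; c'Δl = 30.78; W sinα = 87.0
Slice 5: Δl = 2.5/cos44.8° = 3.523 m; N'_5 = 64·cos44.8° = 45.4; c'Δl = 33.47; W sinα = 45.1
Σc'Δl = 130.1 kN/m; ΣN' = 593.3 kN/m; ΣW sinα = 211.5 kN/m
Resisting = 130.1 + 593.3·tan22.1° = 130.1 + 240.9 = 371.0 kN/m
FS = 371.0 / 211.5 = 1.754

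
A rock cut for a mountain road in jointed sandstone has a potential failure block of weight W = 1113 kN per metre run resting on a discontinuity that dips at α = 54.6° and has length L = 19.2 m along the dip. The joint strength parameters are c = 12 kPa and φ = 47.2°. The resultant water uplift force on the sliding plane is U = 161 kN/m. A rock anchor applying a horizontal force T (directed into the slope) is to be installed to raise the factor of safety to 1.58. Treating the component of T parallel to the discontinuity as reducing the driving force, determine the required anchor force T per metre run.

T = 379 kN/m

Resolving forces along and normal to the sliding plane, with the horizontal anchor force T adding T·sinα to the effective normal force and T·cosα acting up the plane against the driving force:
FS = [cL + (W cosα − U + T sinα) tanφ] / [W sinα − T cosα]
Without the anchor: N' = 483.7 kN/m, driving T_d = 907.2 kN/m, resisting R = 12·19.2 + 483.7·tan47.2° = 752.8 kN/m, FS = 0.83.
Setting FS = 1.58 and solving for T:
1.58·(907.2 − T cos54.6°) = 752.8 + T sin54.6°·tan47.2°
T·(sin54.6°·tan47.2° + 1.58·cos54.6°) = 1.58·907.2 − 752.8
T·(0.8151·1.0799 + 1.58·0.5793) = 1433.4 − 752.8 = 680.6
T·1.7955 = 680.6
T = 379.1 kN/m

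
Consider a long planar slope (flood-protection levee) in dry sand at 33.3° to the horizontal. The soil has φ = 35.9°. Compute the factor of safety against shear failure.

FS = 1.10

For a dry cohesionless infinite slope the factor of safety is FS = tanφ / tanβ.
FS = tan35.9° / tan33.3° = 0.7239 / 0.6569 = 1.102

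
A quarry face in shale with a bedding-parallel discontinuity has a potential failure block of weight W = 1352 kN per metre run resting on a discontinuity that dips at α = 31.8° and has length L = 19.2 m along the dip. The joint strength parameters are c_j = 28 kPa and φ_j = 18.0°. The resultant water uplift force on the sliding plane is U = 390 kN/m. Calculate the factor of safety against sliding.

Resolving the block weight along and normal to the plane and applying the Mohr–Coulomb strength on the joint:
N' = W cosα − U = 1352·cos31.8° − 390 = 759.1 kN/m
Driving force T = W sinα = 1352·sin31.8° = 712.4 kN/m
Resisting force R = c_j·L + N'·tanφ_j = 28·19.2 + 759.1·tan18.0° = 537.6 + 246.6 = 784.2 kN/m
FS = R / T = 784.2 / 712.4 = 1.101

FS = 1.10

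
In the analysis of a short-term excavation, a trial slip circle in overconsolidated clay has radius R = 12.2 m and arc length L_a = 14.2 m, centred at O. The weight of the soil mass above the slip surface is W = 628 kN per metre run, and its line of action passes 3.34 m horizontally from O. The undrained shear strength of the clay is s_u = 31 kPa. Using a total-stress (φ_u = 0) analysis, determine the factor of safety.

FS = 2.56

Taking moments about the centre O, the resisting moment is provided by the undrained shear strength acting along the arc:
M_R = s_u·L_a·R = 31·14.20·12.2 = 5370.4 kN·m/m
M_D = W·d = 628·3.34 = 2097.5 kN·m/m
FS = M_R / M_D = 5370.4 / 2097.5 = 2.560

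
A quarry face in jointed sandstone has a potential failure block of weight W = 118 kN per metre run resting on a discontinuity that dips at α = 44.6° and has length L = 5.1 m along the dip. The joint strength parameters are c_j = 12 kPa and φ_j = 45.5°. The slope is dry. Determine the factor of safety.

FS = 1.77

Resolving the block weight along and normal to the plane and applying the Mohr–Coulomb strength on the joint:
N' = W cosα = 118·cos44.6° = 84.0 kN/m
Driving force T = W sinα = 118·sin44.6° = 82.9 kN/m
Resisting force R = c_j·L + N'·tanφ_j = 12·5.1 + 84.0·tan45.5° = 61.2 + 85.5 = 146.7 kN/m
FS = R / T = 146.7 / 82.9 = 1.771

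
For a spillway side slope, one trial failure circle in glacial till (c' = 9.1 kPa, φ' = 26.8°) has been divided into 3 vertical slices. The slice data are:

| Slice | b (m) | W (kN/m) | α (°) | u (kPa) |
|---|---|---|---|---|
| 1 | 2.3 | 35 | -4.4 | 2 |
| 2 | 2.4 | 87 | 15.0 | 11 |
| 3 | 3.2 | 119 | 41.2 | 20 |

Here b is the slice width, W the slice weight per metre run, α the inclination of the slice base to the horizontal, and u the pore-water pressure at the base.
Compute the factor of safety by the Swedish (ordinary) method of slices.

FS = 1.31

Ordinary method of slices: FS = Σ[c'·Δl_i + (W_i cosα_i − u_i·Δl_i)·tanφ'] / Σ W_i sinα_i, with Δl_i = b_i / cosα_i.
Slice 1: Δl = 2.3/cos(-4.4°) = 2.307 m; N'_1 = 35·cos(-4.4°) − 2·2.307 = 30.3; c'Δl = 20.99; W sinα = -2.7
Slice 2: Δl = 2.4/cos15.0° = 2.485 m; N'_2 = 87·cos15.0° − 11·2.485 = 56.7; c'Δl = 22.61; W sinα = 22.5
Slice 3: Δl = 3.2/cos41.2° = 4.253 m; N'_3 = 119·cos41.2° − 20·4.253 = 4.5; c'Δl = 38.70; W sinα = 78.4
Σc'Δl = 82.3 kN/m; ΣN' = 91.5 kN/m; ΣW sinα = 98.2 kN/m
Resisting = 82.3 + 91.5·tan26.8° = 82.3 + 46.2 = 128.5 kN/m
FS = 128.5 / 98.2 = 1.308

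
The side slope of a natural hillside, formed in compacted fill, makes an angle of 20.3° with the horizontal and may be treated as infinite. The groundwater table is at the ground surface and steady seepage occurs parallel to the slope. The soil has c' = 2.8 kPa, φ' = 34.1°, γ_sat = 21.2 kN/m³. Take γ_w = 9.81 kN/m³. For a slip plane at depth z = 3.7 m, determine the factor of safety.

With seepage parallel to the slope and the water table at the surface, the effective normal stress on the slip plane uses the buoyant unit weight γ' = γ_sat − γ_w while the driving shear stress uses γ_sat:
FS = [c' + γ' z cos²β tanφ'] / [γ_sat z sinβ cosβ]
γ' = 21.2 − 9.81 = 11.39 kN/m³
Numerator = 2.8 + 11.39·3.7·cos²20.3°·tan34.1° = 2.8 + 11.39·3.7·0.8796·0.6771 = 27.899 kPa
Denominator = 21.2·3.7·sin20.3°·cos20.3° = 21.2·3.7·0.3469·0.9379 = 25.523 kPa
FS = 27.899 / 25.523 = 1.093

FS = 1.09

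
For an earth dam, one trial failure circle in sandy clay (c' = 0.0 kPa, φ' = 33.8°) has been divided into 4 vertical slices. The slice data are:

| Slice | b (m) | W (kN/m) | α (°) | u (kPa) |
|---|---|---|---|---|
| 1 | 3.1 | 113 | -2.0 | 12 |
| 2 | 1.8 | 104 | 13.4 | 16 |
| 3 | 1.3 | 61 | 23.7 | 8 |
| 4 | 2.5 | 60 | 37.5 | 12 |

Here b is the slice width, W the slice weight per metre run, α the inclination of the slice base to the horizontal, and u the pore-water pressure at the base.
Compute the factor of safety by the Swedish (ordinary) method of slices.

FS = 1.66

Ordinary method of slices: FS = Σ[c'·Δl_i + (W_i cosα_i − u_i·Δl_i)·tanφ'] / Σ W_i sinα_i, with Δl_i = b_i / cosα_i.
Slice 1: Δl = 3.1/cos(-2.0°) = 3.102 m; N'_1 = 113·cos(-2.0°) − 12·3.102 = 75.7; c'Δl = 0.00; W sinα = -3.9
Slice 2: Δl = 1.8/cos13.4° = 1.850 m; N'_2 = 104·cos13.4° − 16·1.850 = 71.6; c'Δl = 0.00; W sinα = 24.1
Slice 3: Δl = 1.3/cos23.7° = 1.420 m; N'_3 = 61·cos23.7° − 8·1.420 = 44.5; c'Δl = 0.00; W sinα = 24.5
Slice 4: Δl = 2.5/cos37.5° = 3.151 m; N'_4 = 60·cos37.5° − 12·3.151 = 9.8; c'Δl = 0.00; W sinα = 36.5
Σc'Δl = 0.0 kN/m; ΣN' = 201.6 kN/m; ΣW sinα = 81.2 kN/m
Resisting = 0.0 + 201.6·tan33.8° = 0.0 + 134.9 = 134.9 kN/m
FS = 134.9 / 81.2 = 1.662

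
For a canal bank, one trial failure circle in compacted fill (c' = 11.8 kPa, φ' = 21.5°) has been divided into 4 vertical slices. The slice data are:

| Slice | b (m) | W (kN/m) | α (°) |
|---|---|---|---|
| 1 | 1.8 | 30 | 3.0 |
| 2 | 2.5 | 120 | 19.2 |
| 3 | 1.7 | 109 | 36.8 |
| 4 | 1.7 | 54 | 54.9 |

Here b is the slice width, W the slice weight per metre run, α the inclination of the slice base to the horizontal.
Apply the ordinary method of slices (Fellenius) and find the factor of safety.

FS = 1.43

Ordinary method of slices: FS = Σ[c'·Δl_i + (W_i cosα_i)·tanφ'] / Σ W_i sinα_i, with Δl_i = b_i / cosα_i.
Slice 1: Δl = 1.8/cos3.0° = 1.802 m; N'_1 = 30·cos3.0° = 30.0; c'Δl = 21.27; W sinα = 1.6
Slice 2: Δl = 2.5/cos19.2° = 2.647 m; N'_2 = 120·cos19.2° = 113.3; c'Δl = 31.24; W sinα = 39.5
Slice 3: Δl = 1.7/cos36.8° = 2.123 m; N'_3 = 109·cos36.8° = 87.3; c'Δl = 25.05; W sinα = 65.3
Slice 4: Δl = 1.7/cos54.9° = 2.956 m; N'_4 = 54·cos54.9° = 31.1; c'Δl = 34.89; W sinα = 44.2
Σc'Δl = 112.4 kN/m; ΣN' = 261.6 kN/m; ΣW sinα = 150.5 kN/m
Resisting = 112.4 + 261.6·tan21.5° = 112.4 + 103.1 = 215.5 kN/m
FS = 215.5 / 150.5 = 1.432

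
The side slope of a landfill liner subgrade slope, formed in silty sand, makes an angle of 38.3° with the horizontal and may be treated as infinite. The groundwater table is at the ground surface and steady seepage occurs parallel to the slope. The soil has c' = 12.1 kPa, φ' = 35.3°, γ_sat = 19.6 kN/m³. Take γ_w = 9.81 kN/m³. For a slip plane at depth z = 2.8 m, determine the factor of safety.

With seepage parallel to the slope and the water table at the surface, the effective normal stress on the slip plane uses the buoyant unit weight γ' = γ_sat − γ_w while the driving shear stress uses γ_sat:
FS = [c' + γ' z cos²β tanφ'] / [γ_sat z sinβ cosβ]
γ' = 19.6 − 9.81 = 9.79 kN/m³
Numerator = 12.1 + 9.79·2.8·cos²38.3°·tan35.3° = 12.1 + 9.79·2.8·0.6159·0.7080 = 24.053 kPa
Denominator = 19.6·2.8·sin38.3°·cos38.3° = 19.6·2.8·0.6198·0.7848 = 26.693 kPa
FS = 24.053 / 26.693 = 0.901

FS = 0.90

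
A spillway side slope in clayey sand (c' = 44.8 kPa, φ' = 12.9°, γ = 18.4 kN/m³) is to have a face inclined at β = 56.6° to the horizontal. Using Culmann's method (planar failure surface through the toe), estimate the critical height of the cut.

H_c = 28.61 m

Culmann's analysis gives the critical failure plane at α_cr = (β + φ')/2 = (56.6 + 12.9)/2 = 34.8°, and the critical height
H_c = (4c'/γ) · sinβ cosφ' / [1 − cos(β − φ')]
    = (4·44.8/18.4) · sin56.6°·cos12.9° / [1 − cos(43.7°)]
    = 9.739 · 0.8348·0.9748 / [1 − 0.7230]
    = 9.739 · 0.8138 / 0.2770
    = 28.61 m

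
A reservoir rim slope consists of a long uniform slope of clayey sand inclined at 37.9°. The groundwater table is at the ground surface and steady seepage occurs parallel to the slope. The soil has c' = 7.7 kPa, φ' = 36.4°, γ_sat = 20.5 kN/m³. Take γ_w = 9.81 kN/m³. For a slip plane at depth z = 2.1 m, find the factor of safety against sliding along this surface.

With seepage parallel to the slope and the water table at the surface, the effective normal stress on the slip plane uses the buoyant unit weight γ' = γ_sat − γ_w while the driving shear stress uses γ_sat:
FS = [c' + γ' z cos²β tanφ'] / [γ_sat z sinβ cosβ]
γ' = 20.5 − 9.81 = 10.69 kN/m³
Numerator = 7.7 + 10.69·2.1·cos²37.9°·tan36.4° = 7.7 + 10.69·2.1·0.6227·0.7373 = 18.005 kPa
Denominator = 20.5·2.1·sin37.9°·cos37.9° = 20.5·2.1·0.6143·0.7891 = 20.867 kPa
FS = 18.005 / 20.867 = 0.863

FS = 0.86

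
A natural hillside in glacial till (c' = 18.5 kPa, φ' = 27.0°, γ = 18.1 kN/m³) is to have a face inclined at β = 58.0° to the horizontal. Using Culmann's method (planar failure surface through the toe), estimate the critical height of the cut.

Culmann's analysis gives the critical failure plane at α_cr = (β + φ')/2 = (58.0 + 27.0)/2 = 42.5°, and the critical height
H_c = (4c'/γ) · sinβ cosφ' / [1 − cos(β − φ')]
    = (4·18.5/18.1) · sin58.0°·cos27.0° / [1 − cos(31.0°)]
    = 4.088 · 0.8480·0.8910 / [1 − 0.8572]
    = 4.088 · 0.7556 / 0.1428
    = 21.63 m

H_c = 21.63 m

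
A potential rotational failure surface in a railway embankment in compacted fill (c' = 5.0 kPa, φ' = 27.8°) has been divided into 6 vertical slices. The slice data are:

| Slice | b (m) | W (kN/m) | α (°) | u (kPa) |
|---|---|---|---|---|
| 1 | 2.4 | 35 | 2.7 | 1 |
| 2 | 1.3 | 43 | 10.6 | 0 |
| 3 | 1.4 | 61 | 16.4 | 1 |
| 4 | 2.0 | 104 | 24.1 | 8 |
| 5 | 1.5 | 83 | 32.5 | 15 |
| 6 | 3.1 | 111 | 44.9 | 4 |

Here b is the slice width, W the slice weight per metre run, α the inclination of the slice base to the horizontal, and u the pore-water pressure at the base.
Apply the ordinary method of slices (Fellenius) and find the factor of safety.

Ordinary method of slices: FS = Σ[c'·Δl_i + (W_i cosα_i − u_i·Δl_i)·tanφ'] / Σ W_i sinα_i, with Δl_i = b_i / cosα_i.
Slice 1: Δl = 2.4/cos2.7° = 2.403 m; N'_1 = 35·cos2.7° − 1·2.403 = 32.6; c'Δl = 12.01; W sinα = 1.6
Slice 2: Δl = 1.3/cos10.6° = 1.323 m; N'_2 = 43·cos10.6° − 0·1.323 = 42.3; c'Δl = 6.61; W sinα = 7.9
Slice 3: Δl = 1.4/cos16.4° = 1.459 m; N'_3 = 61·cos16.4° − 1·1.459 = 57.1; c'Δl = 7.30; W sinα = 17.2
Slice 4: Δl = 2.0/cos24.1° = 2.191 m; N'_4 = 104·cos24.1° − 8·2.191 = 77.4; c'Δl = 10.95; W sinα = 42.5
Slice 5: Δl = 1.5/cos32.5° = 1.779 m; N'_5 = 83·cos32.5° − 15·1.779 = 43.3; c'Δl = 8.89; W sinα = 44.6
Slice 6: Δl = 3.1/cos44.9° = 4.376 m; N'_6 = 111·cos44.9° − 4·4.376 = 61.1; c'Δl = 21.88; W sinα = 78.4
Σc'Δl = 67.7 kN/m; ΣN' = 313.7 kN/m; ΣW sinα = 192.2 kN/m
Resisting = 67.7 + 313.7·tan27.8° = 67.7 + 165.4 = 233.1 kN/m
FS = 233.1 / 192.2 = 1.213

FS = 1.21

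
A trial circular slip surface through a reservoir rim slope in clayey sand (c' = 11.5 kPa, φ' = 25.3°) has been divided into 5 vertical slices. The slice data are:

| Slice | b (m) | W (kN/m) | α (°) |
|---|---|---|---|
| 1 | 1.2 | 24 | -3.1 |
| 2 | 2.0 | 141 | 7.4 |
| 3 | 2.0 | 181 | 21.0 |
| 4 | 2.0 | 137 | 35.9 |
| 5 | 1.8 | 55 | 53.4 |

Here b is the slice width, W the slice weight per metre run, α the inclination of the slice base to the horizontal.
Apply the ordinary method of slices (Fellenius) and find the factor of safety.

Ordinary method of slices: FS = Σ[c'·Δl_i + (W_i cosα_i)·tanφ'] / Σ W_i sinα_i, with Δl_i = b_i / cosα_i.
Slice 1: Δl = 1.2/cos(-3.1°) = 1.202 m; N'_1 = 24·cos(-3.1°) = 24.0; c'Δl = 13.82; W sinα = -1.3
Slice 2: Δl = 2.0/cos7.4° = 2.017 m; N'_2 = 141·cos7.4° = 139.8; c'Δl = 23.19; W sinα = 18.2
Slice 3: Δl = 2.0/cos21.0° = 2.142 m; N'_3 = 181·cos21.0° = 169.0; c'Δl = 24.64; W sinα = 64.9
Slice 4: Δl = 2.0/cos35.9° = 2.469 m; N'_4 = 137·cos35.9° = 111.0; c'Δl = 28.39; W sinα = 80.3
Slice 5: Δl = 1.8/cos53.4° = 3.019 m; N'_5 = 55·cos53.4° = 32.8; c'Δl = 34.72; W sinα = 44.2
Σc'Δl = 124.8 kN/m; ΣN' = 476.5 kN/m; ΣW sinα = 206.2 kN/m
Resisting = 124.8 + 476.5·tan25.3° = 124.8 + 225.3 = 350.0 kN/m
FS = 350.0 / 206.2 = 1.697

FS = 1.70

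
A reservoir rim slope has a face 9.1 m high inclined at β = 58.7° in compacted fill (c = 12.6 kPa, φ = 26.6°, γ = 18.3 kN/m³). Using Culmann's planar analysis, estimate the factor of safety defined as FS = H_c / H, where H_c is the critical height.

H_c = (4c/γ) · sinβ cosφ / [1 − cos(β − φ)]
    = (4·12.6/18.3) · sin58.7°·cos26.6° / [1 − cos32.1°]
    = 2.754 · 0.7640 / 0.1529 = 13.76 m
FS = H_c / H = 13.76 / 9.1 = 1.513

FS = 1.51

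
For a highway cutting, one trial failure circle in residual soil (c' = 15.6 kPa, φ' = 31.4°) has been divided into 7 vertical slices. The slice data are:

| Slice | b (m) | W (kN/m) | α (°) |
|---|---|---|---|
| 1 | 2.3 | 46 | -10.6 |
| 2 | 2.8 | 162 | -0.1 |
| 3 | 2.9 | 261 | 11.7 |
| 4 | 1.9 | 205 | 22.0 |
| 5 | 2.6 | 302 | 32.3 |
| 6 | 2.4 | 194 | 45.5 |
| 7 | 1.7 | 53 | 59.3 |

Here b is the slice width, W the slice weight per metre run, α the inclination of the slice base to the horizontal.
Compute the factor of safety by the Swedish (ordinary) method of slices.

FS = 2.07

Ordinary method of slices: FS = Σ[c'·Δl_i + (W_i cosα_i)·tanφ'] / Σ W_i sinα_i, with Δl_i = b_i / cosα_i.
Slice 1: Δl = 2.3/cos(-10.6°) = 2.340 m; N'_1 = 46·cos(-10.6°) = 45.2; c'Δl = 36.50; W sinα = -8.5
Slice 2: Δl = 2.8/cos(-0.1°) = 2.800 m; N'_2 = 162·cos(-0.1°) = 162.0; c'Δl = 43.68; W sinα = -0.3
Slice 3: Δl = 2.9/cos11.7° = 2.962 m; N'_3 = 261·cos11.7° = 255.6; c'Δl = 46.20; W sinα = 52.9
Slice 4: Δl = 1.9/cos22.0° = 2.049 m; N'_4 = 205·cos22.0° = 190.1; c'Δl = 31.97; W sinα = 76.8
Slice 5: Δl = 2.6/cos32.3° = 3.076 m; N'_5 = 302·cos32.3° = 255.3; c'Δl = 47.99; W sinα = 161.4
Slice 6: Δl = 2.4/cos45.5° = 3.424 m; N'_6 = 194·cos45.5° = 136.0; c'Δl = 53.42; W sinα = 138.4
Slice 7: Δl = 1.7/cos59.3° = 3.330 m; N'_7 = 53·cos59.3° = 27.1; c'Δl = 51.94; W sinα = 45.6
Σc'Δl = 311.7 kN/m; ΣN' = 1071.2 kN/m; ΣW sinα = 466.3 kN/m
Resisting = 311.7 + 1071.2·tan31.4° = 311.7 + 653.8 = 965.5 kN/m
FS = 965.5 / 466.3 = 2.071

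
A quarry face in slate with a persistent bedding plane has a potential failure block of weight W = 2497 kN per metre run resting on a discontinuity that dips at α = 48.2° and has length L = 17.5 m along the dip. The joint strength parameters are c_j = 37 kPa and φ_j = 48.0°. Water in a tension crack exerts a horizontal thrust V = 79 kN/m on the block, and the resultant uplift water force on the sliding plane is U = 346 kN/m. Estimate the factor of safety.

FS = 1.07

Resolving the block weight along and normal to the plane and applying the Mohr–Coulomb strength on the joint:
N' = W cosα − U − V sinα = 2497·cos48.2° − 346 − 79·sin48.2° = 1259.4 kN/m
Driving force T = W sinα + V cosα = 2497·sin48.2° + 79·cos48.2° = 1914.1 kN/m
Resisting force R = c_j·L + N'·tanφ_j = 37·17.5 + 1259.4·tan48.0° = 647.5 + 1398.7 = 2046.2 kN/m
FS = R / T = 2046.2 / 1914.1 = 1.069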